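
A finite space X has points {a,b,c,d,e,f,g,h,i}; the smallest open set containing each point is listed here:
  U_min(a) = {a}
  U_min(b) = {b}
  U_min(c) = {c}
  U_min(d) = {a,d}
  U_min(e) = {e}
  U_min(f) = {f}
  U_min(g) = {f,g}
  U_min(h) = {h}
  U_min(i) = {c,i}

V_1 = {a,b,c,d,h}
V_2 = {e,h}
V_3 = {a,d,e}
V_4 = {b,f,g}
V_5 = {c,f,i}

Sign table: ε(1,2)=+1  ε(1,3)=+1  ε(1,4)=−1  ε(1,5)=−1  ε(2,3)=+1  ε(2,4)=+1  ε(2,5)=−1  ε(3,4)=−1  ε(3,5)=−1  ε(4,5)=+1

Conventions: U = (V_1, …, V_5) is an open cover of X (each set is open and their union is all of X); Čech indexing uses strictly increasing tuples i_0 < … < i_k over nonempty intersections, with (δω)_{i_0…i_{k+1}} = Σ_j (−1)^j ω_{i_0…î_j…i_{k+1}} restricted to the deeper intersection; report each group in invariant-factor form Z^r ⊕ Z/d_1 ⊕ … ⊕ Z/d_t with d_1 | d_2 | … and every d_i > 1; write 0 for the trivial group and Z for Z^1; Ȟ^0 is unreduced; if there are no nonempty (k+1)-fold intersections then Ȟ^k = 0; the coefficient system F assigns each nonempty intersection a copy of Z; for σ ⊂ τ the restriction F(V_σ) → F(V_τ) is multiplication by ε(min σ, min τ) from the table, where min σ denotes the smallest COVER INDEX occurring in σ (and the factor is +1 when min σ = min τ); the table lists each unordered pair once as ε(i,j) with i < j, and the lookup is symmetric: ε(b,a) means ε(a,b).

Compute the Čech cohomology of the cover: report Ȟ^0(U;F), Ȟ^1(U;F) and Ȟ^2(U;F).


Ȟ^0 ≅ Z,  Ȟ^1 ≅ Z^2,  Ȟ^2 ≅ 0

nonempty intersections:
  V12={h} V13={a,d} V14={b} V15={c} V23={e} V45={f}
C dims 5,6; δ0: rk 4, SNF 1^4
Ȟ^0: (5−4)−0=1 ⇒ Z
Ȟ^1: (6−0)−4=2 ⇒ Z^2
Ȟ^2: (0−0)−0=0 ⇒ 0


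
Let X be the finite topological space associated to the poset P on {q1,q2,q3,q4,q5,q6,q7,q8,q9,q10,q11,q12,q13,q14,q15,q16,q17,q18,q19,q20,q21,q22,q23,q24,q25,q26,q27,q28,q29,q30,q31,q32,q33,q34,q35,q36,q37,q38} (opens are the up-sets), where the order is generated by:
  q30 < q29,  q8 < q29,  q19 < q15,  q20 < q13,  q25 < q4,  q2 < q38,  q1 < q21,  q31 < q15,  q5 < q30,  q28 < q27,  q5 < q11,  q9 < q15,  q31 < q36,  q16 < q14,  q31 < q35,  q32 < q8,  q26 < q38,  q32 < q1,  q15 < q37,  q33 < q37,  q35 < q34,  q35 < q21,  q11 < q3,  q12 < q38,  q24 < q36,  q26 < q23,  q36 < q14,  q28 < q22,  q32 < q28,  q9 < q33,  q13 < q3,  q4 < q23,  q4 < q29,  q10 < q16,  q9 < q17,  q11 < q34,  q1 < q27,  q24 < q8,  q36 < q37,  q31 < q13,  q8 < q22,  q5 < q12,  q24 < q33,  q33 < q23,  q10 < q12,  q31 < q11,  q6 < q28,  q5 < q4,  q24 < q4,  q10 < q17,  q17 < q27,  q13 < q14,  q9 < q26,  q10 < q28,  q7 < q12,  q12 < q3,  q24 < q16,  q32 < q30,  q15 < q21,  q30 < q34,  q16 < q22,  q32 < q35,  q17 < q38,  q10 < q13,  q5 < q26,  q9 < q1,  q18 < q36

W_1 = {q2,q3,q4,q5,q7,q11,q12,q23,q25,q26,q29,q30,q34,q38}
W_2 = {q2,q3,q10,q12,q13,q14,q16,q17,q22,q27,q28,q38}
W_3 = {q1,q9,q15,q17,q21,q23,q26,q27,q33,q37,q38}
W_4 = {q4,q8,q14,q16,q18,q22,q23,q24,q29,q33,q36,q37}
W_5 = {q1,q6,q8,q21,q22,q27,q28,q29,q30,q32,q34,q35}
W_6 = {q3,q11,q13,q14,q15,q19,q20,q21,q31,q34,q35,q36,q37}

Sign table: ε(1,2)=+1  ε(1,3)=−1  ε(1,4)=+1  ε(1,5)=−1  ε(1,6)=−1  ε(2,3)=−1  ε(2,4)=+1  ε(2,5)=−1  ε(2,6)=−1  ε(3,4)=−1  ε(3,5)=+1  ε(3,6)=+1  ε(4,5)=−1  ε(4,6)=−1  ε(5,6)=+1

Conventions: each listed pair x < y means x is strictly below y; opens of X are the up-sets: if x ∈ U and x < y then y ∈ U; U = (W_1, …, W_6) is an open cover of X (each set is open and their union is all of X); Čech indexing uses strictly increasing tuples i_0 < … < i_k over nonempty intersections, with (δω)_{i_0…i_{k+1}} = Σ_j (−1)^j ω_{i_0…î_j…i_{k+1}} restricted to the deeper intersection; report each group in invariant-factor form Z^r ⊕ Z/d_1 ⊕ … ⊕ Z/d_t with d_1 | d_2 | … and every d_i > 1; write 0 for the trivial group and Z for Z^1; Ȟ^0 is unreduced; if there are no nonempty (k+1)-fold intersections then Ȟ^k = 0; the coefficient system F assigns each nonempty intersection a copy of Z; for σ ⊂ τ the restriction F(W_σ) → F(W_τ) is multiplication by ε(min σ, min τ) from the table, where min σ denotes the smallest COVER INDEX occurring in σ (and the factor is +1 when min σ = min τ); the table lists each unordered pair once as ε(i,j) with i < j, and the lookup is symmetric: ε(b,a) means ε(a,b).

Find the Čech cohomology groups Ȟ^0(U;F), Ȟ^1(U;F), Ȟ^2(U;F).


cover nerve:
  W12={q2,q3,q12,q38} W13={q23,q26,q38} W14={q4,q23,q29} W15={q29,q30,q34} W16={q3,q11,q34} W23={q17,q27,q38} W24={q14,q16,q22} W25={q22,q27,q28} W26={q3,q13,q14} W34={q23,q33,q37} W35={q1,q21,q27} W36={q15,q21,q37} W45={q8,q22,q29} W46={q14,q36,q37} W56={q21,q34,q35}
  W123={q38} W126={q3} W134={q23} W145={q29} W156={q34} W235={q27} W245={q22} W246={q14} W346={q37} W356={q21}
C dims 6,15,10; δ0: rk 5, SNF 1^5; δ1: rk 10, SNF 1^9·2
Ȟ^0: (6−5)−0=1 ⇒ Z
Ȟ^1: (15−10)−5=0 ⇒ 0
Ȟ^2: (10−0)−10=0 plus torsion [2] ⇒ Z/2

Ȟ^0 = Z; Ȟ^1 = 0; Ȟ^2 = Z/2


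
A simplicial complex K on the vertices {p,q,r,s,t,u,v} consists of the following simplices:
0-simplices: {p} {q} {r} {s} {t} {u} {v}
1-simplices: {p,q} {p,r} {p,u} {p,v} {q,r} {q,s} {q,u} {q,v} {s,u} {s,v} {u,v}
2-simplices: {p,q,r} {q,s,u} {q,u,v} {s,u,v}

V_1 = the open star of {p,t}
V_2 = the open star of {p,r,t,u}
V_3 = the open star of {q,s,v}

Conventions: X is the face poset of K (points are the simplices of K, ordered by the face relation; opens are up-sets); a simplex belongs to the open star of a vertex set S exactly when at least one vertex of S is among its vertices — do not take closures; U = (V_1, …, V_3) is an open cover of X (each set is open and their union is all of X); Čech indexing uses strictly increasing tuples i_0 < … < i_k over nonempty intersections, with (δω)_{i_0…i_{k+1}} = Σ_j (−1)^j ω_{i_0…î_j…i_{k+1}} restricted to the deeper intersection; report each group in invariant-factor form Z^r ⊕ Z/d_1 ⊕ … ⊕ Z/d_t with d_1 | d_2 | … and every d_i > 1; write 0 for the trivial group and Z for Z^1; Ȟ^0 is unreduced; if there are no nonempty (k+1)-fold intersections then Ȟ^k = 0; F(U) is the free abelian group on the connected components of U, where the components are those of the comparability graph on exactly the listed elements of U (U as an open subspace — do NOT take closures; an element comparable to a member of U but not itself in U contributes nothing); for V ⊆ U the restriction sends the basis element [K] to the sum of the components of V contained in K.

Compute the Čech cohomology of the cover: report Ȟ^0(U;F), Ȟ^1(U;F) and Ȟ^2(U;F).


nonempty overlaps:
  V1={{p},{t},{p,q},{p,r},{p,u},{p,v},{p,q,r}} V2={{p},{r},{t},{u},{p,q},{p,r},{p,u},{p,v},{q,r},{q,u},{s,u},{u,v},{p,q,r},{q,s,u},{q,u,v},{s,u,v}} V3={{q},{s},{v},{p,q},{p,v},{q,r},{q,s},{q,u},{q,v},{s,u},{s,v},{u,v},{p,q,r},{q,s,u},{q,u,v},{s,u,v}}
  V12={{p},{t},{p,q},{p,r},{p,u},{p,v},{p,q,r}} V13={{p,q},{p,v},{p,q,r}} V23={{p,q},{p,v},{q,r},{q,u},{s,u},{u,v},{p,q,r},{q,s,u},{q,u,v},{s,u,v}}
  V123={{p,q},{p,v},{p,q,r}}
components per intersection:
  V1: {{p},{p,q},{p,r},{p,u},{p,v},{p,q,r}} {{t}}
  V2: {{p},{r},{u},{p,q},{p,r},{p,u},{p,v},{q,r},{q,u},{s,u},{u,v},{p,q,r},{q,s,u},{q,u,v},{s,u,v}} {{t}}
  V3: {{q},{s},{v},{p,q},{p,v},{q,r},{q,s},{q,u},{q,v},{s,u},{s,v},{u,v},{p,q,r},{q,s,u},{q,u,v},{s,u,v}}
  V12: {{p},{p,q},{p,r},{p,u},{p,v},{p,q,r}} {{t}}
  V13: {{p,q},{p,q,r}} {{p,v}}
  V23: {{p,q},{q,r},{p,q,r}} {{p,v}} {{q,u},{s,u},{u,v},{q,s,u},{q,u,v},{s,u,v}}
  V123: {{p,q},{p,q,r}} {{p,v}}
C dims 5,7,2; δ0: rk 3, SNF 1^3; δ1: rk 2, SNF 1^2
degree 0: 5−3−0 = 2 → Ȟ^0 ≅ Z^2
degree 1: 7−2−3 = 2 → Ȟ^1 ≅ Z^2
degree 2: 2−0−2 = 0 → Ȟ^2 ≅ 0

Ȟ^0 ≅ Z^2, Ȟ^1 ≅ Z^2, Ȟ^2 ≅ 0


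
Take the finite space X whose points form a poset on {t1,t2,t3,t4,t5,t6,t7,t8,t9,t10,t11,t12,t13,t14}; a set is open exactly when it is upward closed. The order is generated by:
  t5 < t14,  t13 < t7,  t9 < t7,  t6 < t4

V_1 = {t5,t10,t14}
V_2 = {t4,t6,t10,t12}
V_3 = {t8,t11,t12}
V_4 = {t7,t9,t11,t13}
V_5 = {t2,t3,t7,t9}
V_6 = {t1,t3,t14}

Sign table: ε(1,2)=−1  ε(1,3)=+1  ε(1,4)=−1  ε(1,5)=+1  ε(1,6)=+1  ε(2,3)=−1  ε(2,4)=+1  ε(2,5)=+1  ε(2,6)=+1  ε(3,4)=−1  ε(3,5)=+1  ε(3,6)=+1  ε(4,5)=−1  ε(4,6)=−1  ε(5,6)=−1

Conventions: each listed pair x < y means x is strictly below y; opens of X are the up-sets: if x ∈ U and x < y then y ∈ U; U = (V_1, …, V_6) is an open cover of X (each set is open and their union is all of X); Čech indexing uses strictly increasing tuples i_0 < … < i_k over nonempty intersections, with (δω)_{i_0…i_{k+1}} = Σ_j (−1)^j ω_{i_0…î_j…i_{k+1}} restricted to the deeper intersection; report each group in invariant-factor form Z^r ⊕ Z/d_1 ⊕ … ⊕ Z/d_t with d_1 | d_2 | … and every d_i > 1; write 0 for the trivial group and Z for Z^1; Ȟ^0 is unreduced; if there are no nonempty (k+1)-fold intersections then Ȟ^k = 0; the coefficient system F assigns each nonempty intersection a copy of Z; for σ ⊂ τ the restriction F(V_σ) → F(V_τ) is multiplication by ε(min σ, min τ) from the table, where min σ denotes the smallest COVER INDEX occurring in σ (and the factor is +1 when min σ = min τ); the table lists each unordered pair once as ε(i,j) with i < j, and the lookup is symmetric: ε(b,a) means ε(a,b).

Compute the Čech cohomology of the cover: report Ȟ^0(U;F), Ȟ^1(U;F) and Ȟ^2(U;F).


nerve simplices:
  V12={t10} V16={t14} V23={t12} V34={t11} V45={t7,t9} V56={t3}
C dims 6,6; δ0: rk 6, SNF 1^5·2
degree 0: 6−6−0 = 0 → Ȟ^0 ≅ 0
degree 1: 6−0−6 = 0 plus torsion [2] → Ȟ^1 ≅ Z/2
degree 2: 0−0−0 = 0 → Ȟ^2 ≅ 0

Ȟ^0 ≅ 0, Ȟ^1 ≅ Z/2, Ȟ^2 ≅ 0


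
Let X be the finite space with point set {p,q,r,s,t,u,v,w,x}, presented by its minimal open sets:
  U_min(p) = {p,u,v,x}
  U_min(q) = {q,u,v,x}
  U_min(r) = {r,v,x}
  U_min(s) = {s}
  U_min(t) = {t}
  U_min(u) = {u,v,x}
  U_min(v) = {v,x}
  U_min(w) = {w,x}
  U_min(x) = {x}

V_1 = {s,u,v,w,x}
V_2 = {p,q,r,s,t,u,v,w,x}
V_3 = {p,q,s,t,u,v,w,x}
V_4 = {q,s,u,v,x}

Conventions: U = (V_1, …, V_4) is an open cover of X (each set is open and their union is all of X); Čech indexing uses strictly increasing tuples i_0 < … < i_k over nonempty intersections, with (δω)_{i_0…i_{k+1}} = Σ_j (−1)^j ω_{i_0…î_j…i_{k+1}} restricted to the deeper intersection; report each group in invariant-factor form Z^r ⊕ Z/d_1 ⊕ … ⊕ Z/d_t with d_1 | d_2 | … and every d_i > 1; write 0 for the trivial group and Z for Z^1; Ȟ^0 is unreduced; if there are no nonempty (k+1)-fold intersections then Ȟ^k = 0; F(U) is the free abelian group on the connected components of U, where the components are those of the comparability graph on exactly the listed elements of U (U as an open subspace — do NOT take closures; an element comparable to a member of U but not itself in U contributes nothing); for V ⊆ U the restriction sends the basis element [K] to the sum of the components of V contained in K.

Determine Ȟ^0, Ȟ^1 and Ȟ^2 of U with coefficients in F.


intersection data:
  V12={s,u,v,w,x} V13={s,u,v,w,x} V14={s,u,v,x} V23={p,q,s,t,u,v,w,x} V24={q,s,u,v,x} V34={q,s,u,v,x}
  V123={s,u,v,w,x} V124={s,u,v,x} V134={s,u,v,x} V234={q,s,u,v,x}
  V1234={s,u,v,x}
components per intersection:
  V1: {s} {u,v,w,x}
  V2: {p,q,r,u,v,w,x} {s} {t}
  V3: {p,q,u,v,w,x} {s} {t}
  V4: {q,u,v,x} {s}
  V12: {s} {u,v,w,x}
  V13: {s} {u,v,w,x}
  V14: {s} {u,v,x}
  V23: {p,q,u,v,w,x} {s} {t}
  V24: {q,u,v,x} {s}
  V34: {q,u,v,x} {s}
  V123: {s} {u,v,w,x}
  V124: {s} {u,v,x}
  V134: {s} {u,v,x}
  V234: {q,u,v,x} {s}
  V1234: {s} {u,v,x}
C dims 10,13,8,2; δ0: rk 7, SNF 1^7; δ1: rk 6, SNF 1^6; δ2: rk 2, SNF 1^2
Ȟ^0 = (10 − 7) − 0 = 3, so Ȟ^0 ≅ Z^3
Ȟ^1 = (13 − 6) − 7 = 0, so Ȟ^1 ≅ 0
Ȟ^2 = (8 − 2) − 6 = 0, so Ȟ^2 ≅ 0

Ȟ^0 ≅ Z^3, Ȟ^1 ≅ 0, Ȟ^2 ≅ 0


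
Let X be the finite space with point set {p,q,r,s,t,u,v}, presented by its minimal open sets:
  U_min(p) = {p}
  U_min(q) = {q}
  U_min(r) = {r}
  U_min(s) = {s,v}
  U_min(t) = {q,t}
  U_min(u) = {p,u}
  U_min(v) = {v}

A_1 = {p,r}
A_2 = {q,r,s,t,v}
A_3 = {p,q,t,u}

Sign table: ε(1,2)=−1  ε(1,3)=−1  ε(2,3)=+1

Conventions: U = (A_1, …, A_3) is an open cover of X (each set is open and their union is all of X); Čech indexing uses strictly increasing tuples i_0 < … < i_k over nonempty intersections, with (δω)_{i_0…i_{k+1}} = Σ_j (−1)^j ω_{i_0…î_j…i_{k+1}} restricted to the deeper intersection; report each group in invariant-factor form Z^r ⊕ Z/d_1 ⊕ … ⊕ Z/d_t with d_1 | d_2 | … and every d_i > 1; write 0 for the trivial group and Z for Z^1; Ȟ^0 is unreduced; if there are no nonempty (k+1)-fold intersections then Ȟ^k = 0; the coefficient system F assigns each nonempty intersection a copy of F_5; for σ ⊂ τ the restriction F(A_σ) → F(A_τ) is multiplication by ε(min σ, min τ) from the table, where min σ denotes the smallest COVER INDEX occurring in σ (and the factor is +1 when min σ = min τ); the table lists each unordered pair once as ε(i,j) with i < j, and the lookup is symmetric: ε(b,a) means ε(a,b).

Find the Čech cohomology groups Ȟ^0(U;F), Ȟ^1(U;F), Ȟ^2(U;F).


Ȟ^0 = Z/5,  Ȟ^1 = Z/5,  Ȟ^2 = 0

nerve simplices:
  A12={r} A13={p} A23={q,t}
C dims 3,3; δ0: rk_F5 2
degree 0: 3−2−0 = 1 → Ȟ^0 ≅ Z/5
degree 1: 3−0−2 = 1 → Ȟ^1 ≅ Z/5
degree 2: 0−0−0 = 0 → Ȟ^2 ≅ 0


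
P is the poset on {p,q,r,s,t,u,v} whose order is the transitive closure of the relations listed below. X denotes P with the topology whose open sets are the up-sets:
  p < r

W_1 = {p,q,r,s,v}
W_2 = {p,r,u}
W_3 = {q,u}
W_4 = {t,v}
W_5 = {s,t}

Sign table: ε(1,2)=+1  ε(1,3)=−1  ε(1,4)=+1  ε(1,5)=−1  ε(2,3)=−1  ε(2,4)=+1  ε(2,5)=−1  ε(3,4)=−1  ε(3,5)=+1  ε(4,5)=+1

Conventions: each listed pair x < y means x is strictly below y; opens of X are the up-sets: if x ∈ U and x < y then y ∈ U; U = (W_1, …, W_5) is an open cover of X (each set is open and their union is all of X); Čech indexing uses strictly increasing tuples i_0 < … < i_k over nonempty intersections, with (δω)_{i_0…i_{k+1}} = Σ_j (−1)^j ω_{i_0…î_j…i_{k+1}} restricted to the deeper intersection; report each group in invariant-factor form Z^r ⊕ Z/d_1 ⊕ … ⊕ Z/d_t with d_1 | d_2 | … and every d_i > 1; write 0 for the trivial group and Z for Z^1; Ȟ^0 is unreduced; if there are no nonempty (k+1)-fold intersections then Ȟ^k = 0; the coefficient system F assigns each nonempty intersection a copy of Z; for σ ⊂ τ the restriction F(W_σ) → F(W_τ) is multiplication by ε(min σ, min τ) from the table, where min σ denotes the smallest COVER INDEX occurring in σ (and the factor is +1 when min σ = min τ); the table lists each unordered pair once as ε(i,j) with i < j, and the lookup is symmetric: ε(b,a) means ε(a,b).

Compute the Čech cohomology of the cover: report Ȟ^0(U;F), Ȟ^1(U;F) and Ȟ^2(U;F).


Ȟ^0 = 0,  Ȟ^1 = Z ⊕ Z/2,  Ȟ^2 = 0

nonempty intersections:
  W12={p,r} W13={q} W14={v} W15={s} W23={u} W45={t}
C dims 5,6; δ0: rk 5, SNF 1^4·2
Ȟ^0: (5−5)−0=0 ⇒ 0
Ȟ^1: (6−0)−5=1 plus torsion [2] ⇒ Z ⊕ Z/2
Ȟ^2: (0−0)−0=0 ⇒ 0


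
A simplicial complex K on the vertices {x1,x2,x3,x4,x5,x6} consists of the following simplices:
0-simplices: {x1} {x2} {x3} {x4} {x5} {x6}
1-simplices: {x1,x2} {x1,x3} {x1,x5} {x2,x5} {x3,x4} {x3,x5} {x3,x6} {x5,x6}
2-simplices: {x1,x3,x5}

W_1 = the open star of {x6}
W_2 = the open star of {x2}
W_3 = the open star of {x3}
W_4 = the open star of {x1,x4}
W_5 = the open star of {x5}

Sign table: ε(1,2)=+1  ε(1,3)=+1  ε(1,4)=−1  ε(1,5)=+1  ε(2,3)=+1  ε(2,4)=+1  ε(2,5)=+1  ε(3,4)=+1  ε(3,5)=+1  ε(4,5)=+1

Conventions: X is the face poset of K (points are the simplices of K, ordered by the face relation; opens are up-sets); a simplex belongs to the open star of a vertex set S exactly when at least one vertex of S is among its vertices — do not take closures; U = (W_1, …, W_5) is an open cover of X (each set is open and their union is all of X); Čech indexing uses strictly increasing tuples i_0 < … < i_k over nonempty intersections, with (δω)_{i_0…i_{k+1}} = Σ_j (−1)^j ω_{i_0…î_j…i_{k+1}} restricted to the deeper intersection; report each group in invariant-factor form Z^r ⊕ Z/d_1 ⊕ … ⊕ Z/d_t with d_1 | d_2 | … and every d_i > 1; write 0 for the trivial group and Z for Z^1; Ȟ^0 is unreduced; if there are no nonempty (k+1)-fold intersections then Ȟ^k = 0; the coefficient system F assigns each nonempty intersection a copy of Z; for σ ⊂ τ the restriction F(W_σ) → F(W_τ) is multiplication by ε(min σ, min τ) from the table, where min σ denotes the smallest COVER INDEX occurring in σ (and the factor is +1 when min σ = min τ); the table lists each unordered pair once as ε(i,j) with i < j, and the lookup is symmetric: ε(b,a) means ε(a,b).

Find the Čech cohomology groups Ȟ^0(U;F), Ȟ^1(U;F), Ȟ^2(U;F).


cover nerve:
  W1={{x6},{x3,x6},{x5,x6}} W2={{x2},{x1,x2},{x2,x5}} W3={{x3},{x1,x3},{x3,x4},{x3,x5},{x3,x6},{x1,x3,x5}} W4={{x1},{x4},{x1,x2},{x1,x3},{x1,x5},{x3,x4},{x1,x3,x5}} W5={{x5},{x1,x5},{x2,x5},{x3,x5},{x5,x6},{x1,x3,x5}}
  W13={{x3,x6}} W15={{x5,x6}} W24={{x1,x2}} W25={{x2,x5}} W34={{x1,x3},{x3,x4},{x1,x3,x5}} W35={{x3,x5},{x1,x3,x5}} W45={{x1,x5},{x1,x3,x5}}
  W345={{x1,x3,x5}}
C dims 5,7,1; δ0: rk 4, SNF 1^4; δ1: rk 1, SNF 1^1
Ȟ^0: (5−4)−0=1 ⇒ Z
Ȟ^1: (7−1)−4=2 ⇒ Z^2
Ȟ^2: (1−0)−1=0 ⇒ 0

Ȟ^0 ≅ Z, Ȟ^1 ≅ Z^2, Ȟ^2 ≅ 0


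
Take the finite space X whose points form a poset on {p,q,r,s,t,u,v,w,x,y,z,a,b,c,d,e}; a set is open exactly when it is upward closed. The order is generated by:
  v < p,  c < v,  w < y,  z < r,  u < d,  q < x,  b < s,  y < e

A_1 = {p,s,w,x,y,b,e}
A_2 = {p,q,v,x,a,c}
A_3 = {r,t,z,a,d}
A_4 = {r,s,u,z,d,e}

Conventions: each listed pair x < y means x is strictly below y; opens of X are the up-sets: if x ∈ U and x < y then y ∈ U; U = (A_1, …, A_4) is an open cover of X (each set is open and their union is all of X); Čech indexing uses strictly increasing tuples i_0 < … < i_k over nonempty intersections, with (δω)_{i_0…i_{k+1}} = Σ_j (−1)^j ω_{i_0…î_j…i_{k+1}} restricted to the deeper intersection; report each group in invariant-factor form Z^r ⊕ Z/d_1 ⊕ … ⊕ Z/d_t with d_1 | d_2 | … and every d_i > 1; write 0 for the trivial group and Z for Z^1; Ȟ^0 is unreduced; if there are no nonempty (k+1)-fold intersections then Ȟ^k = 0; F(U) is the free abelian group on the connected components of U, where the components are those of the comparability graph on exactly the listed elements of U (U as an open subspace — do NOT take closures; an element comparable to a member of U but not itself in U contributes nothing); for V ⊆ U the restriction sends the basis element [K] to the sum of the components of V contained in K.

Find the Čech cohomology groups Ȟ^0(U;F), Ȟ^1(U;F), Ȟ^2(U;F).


cover nerve:
  A12={p,x} A14={s,e} A23={a} A34={r,z,d}
components per intersection:
  A1: {p} {s,b} {w,y,e} {x}
  A2: {p,v,c} {q,x} {a}
  A3: {r,z} {t} {a} {d}
  A4: {r,z} {s} {u,d} {e}
  A12: {p} {x}
  A14: {s} {e}
  A23: {a}
  A34: {r,z} {d}
C dims 15,7; δ0: rk 7, SNF 1^7
Ȟ^0: (15−7)−0=8 ⇒ Z^8
Ȟ^1: (7−0)−7=0 ⇒ 0
Ȟ^2: (0−0)−0=0 ⇒ 0

Ȟ^0(U;F) ≅ Z^8, Ȟ^1(U;F) ≅ 0 and Ȟ^2(U;F) ≅ 0


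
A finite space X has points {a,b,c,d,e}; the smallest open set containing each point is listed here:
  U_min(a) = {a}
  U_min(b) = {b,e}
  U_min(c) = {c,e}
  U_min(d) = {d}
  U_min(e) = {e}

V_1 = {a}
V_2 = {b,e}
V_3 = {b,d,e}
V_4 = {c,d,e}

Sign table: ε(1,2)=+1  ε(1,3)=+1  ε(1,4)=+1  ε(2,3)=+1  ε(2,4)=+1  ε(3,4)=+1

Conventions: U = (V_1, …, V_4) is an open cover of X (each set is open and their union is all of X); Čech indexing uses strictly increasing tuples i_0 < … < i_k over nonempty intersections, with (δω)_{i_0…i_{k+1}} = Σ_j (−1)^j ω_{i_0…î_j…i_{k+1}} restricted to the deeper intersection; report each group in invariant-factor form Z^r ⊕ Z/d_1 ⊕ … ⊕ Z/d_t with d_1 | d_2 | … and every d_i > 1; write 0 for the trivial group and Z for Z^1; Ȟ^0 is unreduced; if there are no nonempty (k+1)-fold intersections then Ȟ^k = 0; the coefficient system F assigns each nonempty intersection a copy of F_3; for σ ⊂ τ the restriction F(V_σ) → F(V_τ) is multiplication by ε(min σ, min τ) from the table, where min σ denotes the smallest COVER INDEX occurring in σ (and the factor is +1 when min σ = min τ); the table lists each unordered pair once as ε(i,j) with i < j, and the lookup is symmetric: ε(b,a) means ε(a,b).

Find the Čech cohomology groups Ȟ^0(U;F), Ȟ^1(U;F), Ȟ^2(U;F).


intersection data:
  V23={b,e} V24={e} V34={d,e}
  V234={e}
C dims 4,3,1; δ0: rk_F3 2; δ1: rk_F3 1
Ȟ^0 = (4 − 2) − 0 = 2, so Ȟ^0 ≅ Z/3 ⊕ Z/3
Ȟ^1 = (3 − 1) − 2 = 0, so Ȟ^1 ≅ 0
Ȟ^2 = (1 − 0) − 1 = 0, so Ȟ^2 ≅ 0

Ȟ^0 = Z/3 ⊕ Z/3, Ȟ^1 = 0, Ȟ^2 = 0


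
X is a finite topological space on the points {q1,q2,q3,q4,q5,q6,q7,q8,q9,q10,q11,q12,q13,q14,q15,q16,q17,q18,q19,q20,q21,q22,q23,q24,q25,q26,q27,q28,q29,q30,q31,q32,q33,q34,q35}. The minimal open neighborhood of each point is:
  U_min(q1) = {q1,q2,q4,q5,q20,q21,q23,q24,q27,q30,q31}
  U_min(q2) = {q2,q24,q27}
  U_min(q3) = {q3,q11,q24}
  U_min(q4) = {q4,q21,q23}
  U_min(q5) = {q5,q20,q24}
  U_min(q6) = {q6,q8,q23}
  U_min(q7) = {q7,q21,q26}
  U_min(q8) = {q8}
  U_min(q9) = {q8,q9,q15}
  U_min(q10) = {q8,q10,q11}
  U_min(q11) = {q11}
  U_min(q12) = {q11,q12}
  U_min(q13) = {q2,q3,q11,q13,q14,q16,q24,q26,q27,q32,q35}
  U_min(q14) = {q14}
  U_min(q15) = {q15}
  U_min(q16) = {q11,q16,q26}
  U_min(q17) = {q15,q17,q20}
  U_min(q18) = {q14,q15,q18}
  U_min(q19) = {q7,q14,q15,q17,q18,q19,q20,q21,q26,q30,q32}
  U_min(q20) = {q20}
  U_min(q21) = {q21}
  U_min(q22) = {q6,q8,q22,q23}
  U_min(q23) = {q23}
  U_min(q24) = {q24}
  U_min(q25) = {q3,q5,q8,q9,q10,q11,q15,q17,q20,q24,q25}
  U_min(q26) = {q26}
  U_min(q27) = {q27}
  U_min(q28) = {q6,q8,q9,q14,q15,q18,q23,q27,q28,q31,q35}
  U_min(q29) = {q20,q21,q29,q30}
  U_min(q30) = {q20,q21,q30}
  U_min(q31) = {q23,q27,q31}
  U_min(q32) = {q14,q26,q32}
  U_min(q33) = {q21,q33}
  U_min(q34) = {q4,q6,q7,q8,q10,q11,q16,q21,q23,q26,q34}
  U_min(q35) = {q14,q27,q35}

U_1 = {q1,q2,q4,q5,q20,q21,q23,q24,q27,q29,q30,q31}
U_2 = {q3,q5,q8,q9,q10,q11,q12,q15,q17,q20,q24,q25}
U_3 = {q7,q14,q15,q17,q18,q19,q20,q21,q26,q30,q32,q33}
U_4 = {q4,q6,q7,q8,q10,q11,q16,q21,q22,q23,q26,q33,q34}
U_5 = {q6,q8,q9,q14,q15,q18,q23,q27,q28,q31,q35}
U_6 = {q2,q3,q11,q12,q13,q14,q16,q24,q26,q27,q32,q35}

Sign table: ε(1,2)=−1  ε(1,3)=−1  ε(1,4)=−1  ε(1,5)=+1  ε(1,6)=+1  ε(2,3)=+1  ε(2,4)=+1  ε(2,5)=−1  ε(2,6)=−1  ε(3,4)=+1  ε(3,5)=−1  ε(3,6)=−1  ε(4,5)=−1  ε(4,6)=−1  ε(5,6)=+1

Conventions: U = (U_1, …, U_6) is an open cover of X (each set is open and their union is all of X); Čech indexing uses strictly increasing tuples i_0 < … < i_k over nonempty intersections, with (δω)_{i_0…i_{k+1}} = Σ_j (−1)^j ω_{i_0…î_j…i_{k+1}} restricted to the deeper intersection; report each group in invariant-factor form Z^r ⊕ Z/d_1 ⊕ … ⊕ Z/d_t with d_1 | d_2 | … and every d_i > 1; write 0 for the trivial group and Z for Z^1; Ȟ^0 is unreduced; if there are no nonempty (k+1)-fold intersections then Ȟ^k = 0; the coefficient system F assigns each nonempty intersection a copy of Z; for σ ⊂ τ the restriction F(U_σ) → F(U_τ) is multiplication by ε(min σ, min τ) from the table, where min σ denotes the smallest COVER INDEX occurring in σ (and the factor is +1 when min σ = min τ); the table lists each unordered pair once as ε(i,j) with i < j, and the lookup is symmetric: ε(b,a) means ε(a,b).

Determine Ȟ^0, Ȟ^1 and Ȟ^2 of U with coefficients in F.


nerve of the cover:
  U12={q5,q20,q24} U13={q20,q21,q30} U14={q4,q21,q23} U15={q23,q27,q31} U16={q2,q24,q27} U23={q15,q17,q20} U24={q8,q10,q11} U25={q8,q9,q15} U26={q3,q11,q12,q24} U34={q7,q21,q26,q33} U35={q14,q15,q18} U36={q14,q26,q32} U45={q6,q8,q23} U46={q11,q16,q26} U56={q14,q27,q35}
  U123={q20} U126={q24} U134={q21} U145={q23} U156={q27} U235={q15} U245={q8} U246={q11} U346={q26} U356={q14}
C dims 6,15,10; δ0: rk 5, SNF 1^5; δ1: rk 10, SNF 1^9·2
Ȟ^0 = (6 − 5) − 0 = 1, so Ȟ^0 ≅ Z
Ȟ^1 = (15 − 10) − 5 = 0, so Ȟ^1 ≅ 0
Ȟ^2 = (10 − 0) − 10 = 0 plus torsion [2], so Ȟ^2 ≅ Z/2

Ȟ^0 ≅ Z; Ȟ^1 ≅ 0; Ȟ^2 ≅ Z/2


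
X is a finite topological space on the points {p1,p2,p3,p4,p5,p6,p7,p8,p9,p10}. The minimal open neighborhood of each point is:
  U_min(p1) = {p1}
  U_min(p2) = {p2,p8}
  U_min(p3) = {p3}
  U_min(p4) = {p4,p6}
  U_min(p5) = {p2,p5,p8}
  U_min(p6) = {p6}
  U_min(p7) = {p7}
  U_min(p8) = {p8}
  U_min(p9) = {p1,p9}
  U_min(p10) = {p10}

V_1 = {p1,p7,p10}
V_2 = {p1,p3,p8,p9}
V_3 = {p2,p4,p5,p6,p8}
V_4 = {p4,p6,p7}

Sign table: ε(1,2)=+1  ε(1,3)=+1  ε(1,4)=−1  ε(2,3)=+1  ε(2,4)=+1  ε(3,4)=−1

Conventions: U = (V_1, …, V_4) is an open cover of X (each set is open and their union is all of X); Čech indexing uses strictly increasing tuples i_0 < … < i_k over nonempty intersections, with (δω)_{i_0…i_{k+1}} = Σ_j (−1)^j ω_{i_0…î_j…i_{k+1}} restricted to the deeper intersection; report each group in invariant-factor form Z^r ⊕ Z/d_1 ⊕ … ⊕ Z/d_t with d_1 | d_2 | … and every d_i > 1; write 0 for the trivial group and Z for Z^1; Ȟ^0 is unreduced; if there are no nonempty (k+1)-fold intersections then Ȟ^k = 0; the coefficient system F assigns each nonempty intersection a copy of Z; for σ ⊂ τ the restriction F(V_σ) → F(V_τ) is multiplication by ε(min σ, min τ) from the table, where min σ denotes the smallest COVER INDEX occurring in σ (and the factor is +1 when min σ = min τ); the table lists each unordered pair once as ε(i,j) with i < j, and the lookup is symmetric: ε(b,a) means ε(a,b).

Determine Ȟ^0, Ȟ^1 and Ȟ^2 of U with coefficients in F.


Ȟ^0(U;F) ≅ Z,  Ȟ^1(U;F) ≅ Z,  Ȟ^2(U;F) ≅ 0

nerve simplices:
  V12={p1} V14={p7} V23={p8} V34={p4,p6}
C dims 4,4; δ0: rk 3, SNF 1^3
degree 0: 4−3−0 = 1 → Ȟ^0 ≅ Z
degree 1: 4−0−3 = 1 → Ȟ^1 ≅ Z
degree 2: 0−0−0 = 0 → Ȟ^2 ≅ 0


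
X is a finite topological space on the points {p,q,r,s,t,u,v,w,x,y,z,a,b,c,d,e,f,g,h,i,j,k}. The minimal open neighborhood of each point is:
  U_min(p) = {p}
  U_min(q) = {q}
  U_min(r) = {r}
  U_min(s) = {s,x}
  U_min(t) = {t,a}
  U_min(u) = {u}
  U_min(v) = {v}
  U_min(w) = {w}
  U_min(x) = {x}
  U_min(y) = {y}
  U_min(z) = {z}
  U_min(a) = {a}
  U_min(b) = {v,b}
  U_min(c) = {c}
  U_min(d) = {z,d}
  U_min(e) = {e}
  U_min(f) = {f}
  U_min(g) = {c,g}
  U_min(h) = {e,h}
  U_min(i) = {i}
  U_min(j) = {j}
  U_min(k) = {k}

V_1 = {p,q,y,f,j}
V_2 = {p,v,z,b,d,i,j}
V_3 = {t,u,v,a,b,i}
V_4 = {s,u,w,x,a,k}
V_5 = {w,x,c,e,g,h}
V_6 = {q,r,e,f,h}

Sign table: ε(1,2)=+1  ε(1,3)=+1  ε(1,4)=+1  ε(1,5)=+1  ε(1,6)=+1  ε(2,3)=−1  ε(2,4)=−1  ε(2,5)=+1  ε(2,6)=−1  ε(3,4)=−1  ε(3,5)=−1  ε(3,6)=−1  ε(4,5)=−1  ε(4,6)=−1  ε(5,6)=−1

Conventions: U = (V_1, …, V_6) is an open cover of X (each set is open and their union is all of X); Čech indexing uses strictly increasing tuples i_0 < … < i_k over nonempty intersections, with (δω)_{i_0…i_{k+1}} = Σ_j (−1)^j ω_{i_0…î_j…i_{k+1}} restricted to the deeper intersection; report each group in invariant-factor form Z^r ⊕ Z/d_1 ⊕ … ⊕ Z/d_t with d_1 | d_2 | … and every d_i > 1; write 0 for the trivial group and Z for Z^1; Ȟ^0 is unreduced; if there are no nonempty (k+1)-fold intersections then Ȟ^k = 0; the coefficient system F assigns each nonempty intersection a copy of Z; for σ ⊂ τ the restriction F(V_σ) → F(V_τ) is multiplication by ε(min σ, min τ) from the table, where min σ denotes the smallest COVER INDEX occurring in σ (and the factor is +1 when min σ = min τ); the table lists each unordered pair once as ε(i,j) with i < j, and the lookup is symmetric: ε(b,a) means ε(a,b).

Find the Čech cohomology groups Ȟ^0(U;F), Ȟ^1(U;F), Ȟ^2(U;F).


nerve of the cover:
  V12={p,j} V16={q,f} V23={v,b,i} V34={u,a} V45={w,x} V56={e,h}
C dims 6,6; δ0: rk 5, SNF 1^5
Ȟ^0 = (6 − 5) − 0 = 1, so Ȟ^0 ≅ Z
Ȟ^1 = (6 − 0) − 5 = 1, so Ȟ^1 ≅ Z
Ȟ^2 = (0 − 0) − 0 = 0, so Ȟ^2 ≅ 0

Ȟ^0 = Z; Ȟ^1 = Z; Ȟ^2 = 0


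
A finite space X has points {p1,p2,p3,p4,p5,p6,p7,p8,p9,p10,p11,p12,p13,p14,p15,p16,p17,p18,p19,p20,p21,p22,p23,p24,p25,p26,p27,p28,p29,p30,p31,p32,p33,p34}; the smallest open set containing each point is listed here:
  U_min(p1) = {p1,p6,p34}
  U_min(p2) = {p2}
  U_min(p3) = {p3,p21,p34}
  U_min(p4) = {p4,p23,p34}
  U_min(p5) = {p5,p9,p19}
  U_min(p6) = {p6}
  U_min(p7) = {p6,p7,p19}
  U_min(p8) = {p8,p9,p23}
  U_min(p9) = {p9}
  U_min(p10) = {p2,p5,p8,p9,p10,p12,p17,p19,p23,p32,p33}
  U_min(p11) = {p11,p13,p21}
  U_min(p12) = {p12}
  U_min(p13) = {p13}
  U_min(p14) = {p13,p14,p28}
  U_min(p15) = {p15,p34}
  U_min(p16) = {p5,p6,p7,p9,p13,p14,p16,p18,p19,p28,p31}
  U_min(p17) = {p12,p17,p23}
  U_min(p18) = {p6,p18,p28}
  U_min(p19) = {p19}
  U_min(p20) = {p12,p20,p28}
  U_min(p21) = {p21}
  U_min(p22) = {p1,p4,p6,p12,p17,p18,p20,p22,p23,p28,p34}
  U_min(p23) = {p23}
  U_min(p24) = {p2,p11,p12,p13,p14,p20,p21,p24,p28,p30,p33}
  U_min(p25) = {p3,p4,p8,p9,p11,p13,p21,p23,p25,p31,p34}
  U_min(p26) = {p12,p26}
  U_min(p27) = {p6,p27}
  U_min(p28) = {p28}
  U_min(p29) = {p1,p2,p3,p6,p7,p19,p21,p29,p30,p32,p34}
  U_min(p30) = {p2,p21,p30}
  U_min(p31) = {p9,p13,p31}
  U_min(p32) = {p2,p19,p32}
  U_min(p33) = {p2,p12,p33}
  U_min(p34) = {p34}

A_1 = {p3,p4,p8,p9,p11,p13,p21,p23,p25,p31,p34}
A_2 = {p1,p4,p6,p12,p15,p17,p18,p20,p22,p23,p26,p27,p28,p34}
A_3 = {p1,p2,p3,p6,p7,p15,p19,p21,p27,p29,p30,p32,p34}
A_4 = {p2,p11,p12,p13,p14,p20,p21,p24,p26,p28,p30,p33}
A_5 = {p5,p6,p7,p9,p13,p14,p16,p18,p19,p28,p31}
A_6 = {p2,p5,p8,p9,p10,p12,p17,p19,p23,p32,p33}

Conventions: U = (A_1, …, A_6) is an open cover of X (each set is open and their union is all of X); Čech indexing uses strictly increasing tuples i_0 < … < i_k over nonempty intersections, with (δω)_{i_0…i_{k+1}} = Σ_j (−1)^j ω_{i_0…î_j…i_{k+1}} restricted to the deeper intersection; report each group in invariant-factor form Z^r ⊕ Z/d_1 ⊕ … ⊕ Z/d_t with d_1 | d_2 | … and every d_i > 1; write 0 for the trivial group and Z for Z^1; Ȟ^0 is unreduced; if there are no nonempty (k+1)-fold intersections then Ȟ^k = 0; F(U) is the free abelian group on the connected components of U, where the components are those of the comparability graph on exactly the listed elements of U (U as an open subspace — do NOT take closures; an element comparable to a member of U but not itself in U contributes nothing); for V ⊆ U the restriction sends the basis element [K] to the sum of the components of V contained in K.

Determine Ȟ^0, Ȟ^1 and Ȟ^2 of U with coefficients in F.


Ȟ^0 = Z,  Ȟ^1 = 0,  Ȟ^2 = Z/2

nerve of the cover:
  A12={p4,p23,p34} A13={p3,p21,p34} A14={p11,p13,p21} A15={p9,p13,p31} A16={p8,p9,p23} A23={p1,p6,p15,p27,p34} A24={p12,p20,p26,p28} A25={p6,p18,p28} A26={p12,p17,p23} A34={p2,p21,p30} A35={p6,p7,p19} A36={p2,p19,p32} A45={p13,p14,p28} A46={p2,p12,p33} A56={p5,p9,p19}
  A123={p34} A126={p23} A134={p21} A145={p13} A156={p9} A235={p6} A245={p28} A246={p12} A346={p2} A356={p19}
components per intersection:
  A1: {p3,p4,p8,p9,p11,p13,p21,p23,p25,p31,p34}
  A2: {p1,p4,p6,p12,p15,p17,p18,p20,p22,p23,p26,p27,p28,p34}
  A3: {p1,p2,p3,p6,p7,p15,p19,p21,p27,p29,p30,p32,p34}
  A4: {p2,p11,p12,p13,p14,p20,p21,p24,p26,p28,p30,p33}
  A5: {p5,p6,p7,p9,p13,p14,p16,p18,p19,p28,p31}
  A6: {p2,p5,p8,p9,p10,p12,p17,p19,p23,p32,p33}
  A12: {p4,p23,p34}
  A13: {p3,p21,p34}
  A14: {p11,p13,p21}
  A15: {p9,p13,p31}
  A16: {p8,p9,p23}
  A23: {p1,p6,p15,p27,p34}
  A24: {p12,p20,p26,p28}
  A25: {p6,p18,p28}
  A26: {p12,p17,p23}
  A34: {p2,p21,p30}
  A35: {p6,p7,p19}
  A36: {p2,p19,p32}
  A45: {p13,p14,p28}
  A46: {p2,p12,p33}
  A56: {p5,p9,p19}
  A123: {p34}
  A126: {p23}
  A134: {p21}
  A145: {p13}
  A156: {p9}
  A235: {p6}
  A245: {p28}
  A246: {p12}
  A346: {p2}
  A356: {p19}
C dims 6,15,10; δ0: rk 5, SNF 1^5; δ1: rk 10, SNF 1^9·2
Ȟ^0 = (6 − 5) − 0 = 1, so Ȟ^0 ≅ Z
Ȟ^1 = (15 − 10) − 5 = 0, so Ȟ^1 ≅ 0
Ȟ^2 = (10 − 0) − 10 = 0 plus torsion [2], so Ȟ^2 ≅ Z/2


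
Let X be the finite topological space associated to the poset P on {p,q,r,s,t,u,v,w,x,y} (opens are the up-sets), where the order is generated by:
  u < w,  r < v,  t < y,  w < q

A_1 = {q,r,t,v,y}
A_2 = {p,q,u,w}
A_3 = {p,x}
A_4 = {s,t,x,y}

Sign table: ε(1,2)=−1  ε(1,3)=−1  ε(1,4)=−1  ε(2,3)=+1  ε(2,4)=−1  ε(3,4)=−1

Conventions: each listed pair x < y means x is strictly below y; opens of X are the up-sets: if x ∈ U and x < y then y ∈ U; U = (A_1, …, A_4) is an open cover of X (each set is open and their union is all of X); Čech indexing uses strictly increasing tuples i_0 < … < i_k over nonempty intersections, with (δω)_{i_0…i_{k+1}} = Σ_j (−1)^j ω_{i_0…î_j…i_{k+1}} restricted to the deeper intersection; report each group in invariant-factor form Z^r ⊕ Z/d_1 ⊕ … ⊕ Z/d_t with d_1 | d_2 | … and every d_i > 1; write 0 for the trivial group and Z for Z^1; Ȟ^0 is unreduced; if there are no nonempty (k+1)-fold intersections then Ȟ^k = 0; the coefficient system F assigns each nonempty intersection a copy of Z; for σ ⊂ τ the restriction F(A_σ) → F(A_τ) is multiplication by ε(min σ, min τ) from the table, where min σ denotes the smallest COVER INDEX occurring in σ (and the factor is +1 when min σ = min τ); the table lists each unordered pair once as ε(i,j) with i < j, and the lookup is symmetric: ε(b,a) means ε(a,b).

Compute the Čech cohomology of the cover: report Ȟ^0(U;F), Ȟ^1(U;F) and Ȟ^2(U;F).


nonempty overlaps:
  A12={q} A14={t,y} A23={p} A34={x}
C dims 4,4; δ0: rk 4, SNF 1^3·2
degree 0: 4−4−0 = 0 → Ȟ^0 ≅ 0
degree 1: 4−0−4 = 0 plus torsion [2] → Ȟ^1 ≅ Z/2
degree 2: 0−0−0 = 0 → Ȟ^2 ≅ 0

Ȟ^0 ≅ 0; Ȟ^1 ≅ Z/2; Ȟ^2 ≅ 0


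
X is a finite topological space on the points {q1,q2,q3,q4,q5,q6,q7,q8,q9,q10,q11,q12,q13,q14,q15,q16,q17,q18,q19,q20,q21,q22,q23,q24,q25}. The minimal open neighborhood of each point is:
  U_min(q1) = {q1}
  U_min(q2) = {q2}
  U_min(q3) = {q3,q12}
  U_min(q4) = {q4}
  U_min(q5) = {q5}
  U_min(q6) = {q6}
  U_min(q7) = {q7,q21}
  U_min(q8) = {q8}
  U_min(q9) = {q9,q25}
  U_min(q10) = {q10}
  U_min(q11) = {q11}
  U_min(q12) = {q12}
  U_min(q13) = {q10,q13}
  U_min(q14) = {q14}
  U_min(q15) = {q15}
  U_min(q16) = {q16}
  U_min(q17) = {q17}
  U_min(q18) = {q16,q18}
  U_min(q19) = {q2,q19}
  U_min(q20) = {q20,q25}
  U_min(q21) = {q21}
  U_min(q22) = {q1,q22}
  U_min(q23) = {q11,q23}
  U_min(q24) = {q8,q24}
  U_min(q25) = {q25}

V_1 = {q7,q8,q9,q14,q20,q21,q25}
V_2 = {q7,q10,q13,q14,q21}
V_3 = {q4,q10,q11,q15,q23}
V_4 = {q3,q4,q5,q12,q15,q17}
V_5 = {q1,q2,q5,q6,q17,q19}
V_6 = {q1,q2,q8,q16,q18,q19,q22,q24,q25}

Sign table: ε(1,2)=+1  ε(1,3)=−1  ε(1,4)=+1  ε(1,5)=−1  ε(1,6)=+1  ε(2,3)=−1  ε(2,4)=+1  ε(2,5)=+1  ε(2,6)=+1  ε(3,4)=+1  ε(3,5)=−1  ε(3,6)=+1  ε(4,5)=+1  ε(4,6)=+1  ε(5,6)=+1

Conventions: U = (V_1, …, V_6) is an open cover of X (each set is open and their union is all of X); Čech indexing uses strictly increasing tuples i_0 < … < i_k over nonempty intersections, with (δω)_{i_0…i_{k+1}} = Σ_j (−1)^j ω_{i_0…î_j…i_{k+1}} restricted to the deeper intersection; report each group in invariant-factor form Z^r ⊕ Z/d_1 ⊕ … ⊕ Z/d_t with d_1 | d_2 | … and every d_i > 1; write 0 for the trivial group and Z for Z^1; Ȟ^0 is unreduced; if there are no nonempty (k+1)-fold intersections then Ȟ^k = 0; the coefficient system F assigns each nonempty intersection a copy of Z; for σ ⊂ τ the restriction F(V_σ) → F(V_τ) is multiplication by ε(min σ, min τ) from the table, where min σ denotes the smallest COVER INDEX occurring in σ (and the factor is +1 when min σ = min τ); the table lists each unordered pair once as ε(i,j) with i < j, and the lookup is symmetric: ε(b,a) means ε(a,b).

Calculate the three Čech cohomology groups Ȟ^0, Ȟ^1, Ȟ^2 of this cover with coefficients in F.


nerve of the cover:
  V12={q7,q14,q21} V16={q8,q25} V23={q10} V34={q4,q15} V45={q5,q17} V56={q1,q2,q19}
C dims 6,6; δ0: rk 6, SNF 1^5·2
Ȟ^0 = (6 − 6) − 0 = 0, so Ȟ^0 ≅ 0
Ȟ^1 = (6 − 0) − 6 = 0 plus torsion [2], so Ȟ^1 ≅ Z/2
Ȟ^2 = (0 − 0) − 0 = 0, so Ȟ^2 ≅ 0

Ȟ^0(U;F) ≅ 0, Ȟ^1(U;F) ≅ Z/2 and Ȟ^2(U;F) ≅ 0


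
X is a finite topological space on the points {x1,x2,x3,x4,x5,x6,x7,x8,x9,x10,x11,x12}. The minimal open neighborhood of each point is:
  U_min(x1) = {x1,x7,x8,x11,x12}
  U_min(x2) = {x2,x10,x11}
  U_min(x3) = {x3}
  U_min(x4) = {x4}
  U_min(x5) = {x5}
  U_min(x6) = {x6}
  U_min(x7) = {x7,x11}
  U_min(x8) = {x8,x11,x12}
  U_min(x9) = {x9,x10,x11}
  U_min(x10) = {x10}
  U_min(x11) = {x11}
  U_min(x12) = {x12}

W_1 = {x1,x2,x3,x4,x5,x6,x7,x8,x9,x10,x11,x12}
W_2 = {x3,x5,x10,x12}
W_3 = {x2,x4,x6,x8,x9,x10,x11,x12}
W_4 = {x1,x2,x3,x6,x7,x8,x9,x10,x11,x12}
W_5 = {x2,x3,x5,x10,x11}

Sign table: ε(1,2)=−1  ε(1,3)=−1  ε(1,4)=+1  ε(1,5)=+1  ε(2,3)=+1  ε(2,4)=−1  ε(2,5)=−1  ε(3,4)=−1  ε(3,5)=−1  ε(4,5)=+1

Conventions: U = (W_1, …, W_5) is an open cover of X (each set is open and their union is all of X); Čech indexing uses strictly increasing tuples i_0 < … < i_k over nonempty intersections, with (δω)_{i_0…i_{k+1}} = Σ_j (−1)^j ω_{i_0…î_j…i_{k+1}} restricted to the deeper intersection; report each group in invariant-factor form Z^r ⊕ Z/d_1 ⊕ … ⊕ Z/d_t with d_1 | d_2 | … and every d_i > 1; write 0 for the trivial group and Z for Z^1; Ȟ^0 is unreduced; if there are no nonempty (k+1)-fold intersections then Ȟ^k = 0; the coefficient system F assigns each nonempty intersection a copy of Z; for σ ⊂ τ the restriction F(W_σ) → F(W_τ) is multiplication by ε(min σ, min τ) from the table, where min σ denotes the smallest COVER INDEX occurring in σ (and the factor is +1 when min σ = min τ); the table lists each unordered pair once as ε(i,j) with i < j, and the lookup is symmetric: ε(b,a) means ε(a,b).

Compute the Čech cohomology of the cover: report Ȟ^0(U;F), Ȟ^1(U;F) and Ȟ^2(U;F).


Ȟ^0 = Z, Ȟ^1 = 0, Ȟ^2 = 0

cover nerve:
  W12={x3,x5,x10,x12} W13={x2,x4,x6,x8,x9,x10,x11,x12} W14={x1,x2,x3,x6,x7,x8,x9,x10,x11,x12} W15={x2,x3,x5,x10,x11} W23={x10,x12} W24={x3,x10,x12} W25={x3,x5,x10} W34={x2,x6,x8,x9,x10,x11,x12} W35={x2,x10,x11} W45={x2,x3,x10,x11}
  W123={x10,x12} W124={x3,x10,x12} W125={x3,x5,x10} W134={x2,x6,x8,x9,x10,x11,x12} W135={x2,x10,x11} W145={x2,x3,x10,x11} W234={x10,x12} W235={x10} W245={x3,x10} W345={x2,x10,x11}
  W1234={x10,x12} W1235={x10} W1245={x3,x10} W1345={x2,x10,x11} W2345={x10}
  W12345={x10}
C dims 5,10,10,5; δ0: rk 4, SNF 1^4; δ1: rk 6, SNF 1^6; δ2: rk 4, SNF 1^4
Ȟ^0: (5−4)−0=1 ⇒ Z
Ȟ^1: (10−6)−4=0 ⇒ 0
Ȟ^2: (10−4)−6=0 ⇒ 0


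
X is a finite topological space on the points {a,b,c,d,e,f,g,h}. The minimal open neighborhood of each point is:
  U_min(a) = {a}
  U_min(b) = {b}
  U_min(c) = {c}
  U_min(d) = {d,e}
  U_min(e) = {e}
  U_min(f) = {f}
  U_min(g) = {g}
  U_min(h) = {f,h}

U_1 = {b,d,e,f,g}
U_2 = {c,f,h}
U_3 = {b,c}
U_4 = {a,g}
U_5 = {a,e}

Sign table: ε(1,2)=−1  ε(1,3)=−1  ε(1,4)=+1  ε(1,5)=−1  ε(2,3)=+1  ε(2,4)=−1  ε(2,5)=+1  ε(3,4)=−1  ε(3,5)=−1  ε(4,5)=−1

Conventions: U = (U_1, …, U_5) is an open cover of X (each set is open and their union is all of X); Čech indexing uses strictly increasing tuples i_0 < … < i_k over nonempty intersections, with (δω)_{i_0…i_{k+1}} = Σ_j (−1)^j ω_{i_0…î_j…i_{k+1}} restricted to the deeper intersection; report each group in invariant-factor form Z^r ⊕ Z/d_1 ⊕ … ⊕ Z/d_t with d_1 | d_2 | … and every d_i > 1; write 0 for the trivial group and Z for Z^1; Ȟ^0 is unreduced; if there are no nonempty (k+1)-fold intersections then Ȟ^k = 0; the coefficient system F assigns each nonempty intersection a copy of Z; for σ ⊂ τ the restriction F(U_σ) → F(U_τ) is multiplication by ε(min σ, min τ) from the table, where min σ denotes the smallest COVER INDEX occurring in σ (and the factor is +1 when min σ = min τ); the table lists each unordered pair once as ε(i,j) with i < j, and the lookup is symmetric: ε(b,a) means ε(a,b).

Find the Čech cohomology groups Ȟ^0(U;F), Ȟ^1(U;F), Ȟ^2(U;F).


Ȟ^0 ≅ Z; Ȟ^1 ≅ Z^2; Ȟ^2 ≅ 0

cover nerve:
  U12={f} U13={b} U14={g} U15={e} U23={c} U45={a}
C dims 5,6; δ0: rk 4, SNF 1^4
Ȟ^0: (5−4)−0=1 ⇒ Z
Ȟ^1: (6−0)−4=2 ⇒ Z^2
Ȟ^2: (0−0)−0=0 ⇒ 0
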